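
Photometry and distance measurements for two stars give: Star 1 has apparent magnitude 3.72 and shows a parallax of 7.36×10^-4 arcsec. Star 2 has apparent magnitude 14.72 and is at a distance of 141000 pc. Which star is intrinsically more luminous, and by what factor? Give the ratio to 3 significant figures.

Star 1 is more luminous, by a factor of 2.33.

Star 1: d = 1/p = 1/7.36×10^-4″ = 1359 pc
Star 1: M = m − 5 log₁₀ d + 5 = 3.72 − 5·3.1331 + 5 = -6.946
Star 2: M = m − 5 log₁₀ d + 5 = 14.72 − 5·5.1492 + 5 = -6.026
ΔM = M_1 − M_2 = -6.946 − (-6.026) = -0.920; smaller M is more luminous → Star 1.
L ratio = 10^(0.4 |ΔM|) = 10^0.368 = 2.332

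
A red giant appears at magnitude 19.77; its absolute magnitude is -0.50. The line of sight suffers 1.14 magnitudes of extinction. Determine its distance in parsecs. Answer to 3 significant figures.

m − M = 5 log₁₀(d/10 pc) + A  ⇒  19.77 − (-0.50) − 1.14 = 5 log₁₀(d/10)
19.130 = 5 log₁₀(d/10)
log₁₀ d = (m − M − A)/5 + 1 = 4.8260
d = 10^4.8260 = 66990 pc

d ≈ 67000 pc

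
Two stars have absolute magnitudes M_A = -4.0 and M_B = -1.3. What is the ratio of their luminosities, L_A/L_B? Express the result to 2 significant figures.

ΔM = M_A − M_B = -2.7
L_A/L_B = 10^(−0.4 ΔM) = 10^1.080 = 12.02

L_A/L_B ≈ 12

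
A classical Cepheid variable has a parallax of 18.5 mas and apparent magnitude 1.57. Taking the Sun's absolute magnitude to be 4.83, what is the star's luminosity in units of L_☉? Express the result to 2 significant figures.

d = 1/p = 1000/18.5 mas = 54.05 pc
M = m − 5 log₁₀ d + 5 = 1.57 − 5·1.7328 + 5 = -2.094
M − M_☉ = -2.094 − 4.83 = -6.924
L/L_☉ = 10^(−0.4 × -6.924) = 588.4

L/L_☉ ≈ 590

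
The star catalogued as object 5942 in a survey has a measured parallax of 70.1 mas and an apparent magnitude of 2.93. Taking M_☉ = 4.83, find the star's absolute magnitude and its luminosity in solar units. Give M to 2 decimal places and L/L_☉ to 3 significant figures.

M ≈ 2.16; L/L_☉ ≈ 11.7

d = 1/p = 1000/70.1 mas = 14.27 pc
M = m − 5 log₁₀ d + 5 = 2.93 − 5·1.1543 + 5 = 2.159
M − M_☉ = 2.159 − 4.83 = -2.671
L/L_☉ = 10^(−0.4 × -2.671) = 11.71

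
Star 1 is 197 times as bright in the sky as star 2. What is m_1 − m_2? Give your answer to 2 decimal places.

m_1 − m_2 ≈ -5.74

Pogson: Δm = −2.5 log₁₀(ratio) = −2.5 log₁₀(197) = −2.5 × 2.2945 = -5.736
Star 1 is brighter, so it has the smaller magnitude: the difference is negative.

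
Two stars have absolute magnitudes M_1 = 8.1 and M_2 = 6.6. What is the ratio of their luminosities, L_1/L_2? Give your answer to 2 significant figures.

L_1/L_2 ≈ 0.25

ΔM = M_1 − M_2 = 1.5
L_1/L_2 = 10^(−0.4 ΔM) = 10^-0.600 = 0.2512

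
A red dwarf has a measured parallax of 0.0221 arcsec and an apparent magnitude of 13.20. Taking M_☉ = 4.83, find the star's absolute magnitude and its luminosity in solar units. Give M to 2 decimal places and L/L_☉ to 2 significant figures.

d = 1/p = 1/0.0221″ = 45.25 pc
M = m − 5 log₁₀ d + 5 = 13.20 − 5·1.6556 + 5 = 9.922
M − M_☉ = 9.922 − 4.83 = 5.092
L/L_☉ = 10^(−0.4 × 5.092) = 9.188×10^-3

M ≈ 9.92; L/L_☉ ≈ 9.2×10^-3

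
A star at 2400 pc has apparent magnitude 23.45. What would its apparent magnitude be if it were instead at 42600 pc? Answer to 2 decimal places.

m ≈ 29.70

Flux ∝ 1/d², so Δm = 5 log₁₀(d₂/d₁) = 5 log₁₀(42600/2400) = 6.246
m₂ = m₁ + Δm = 23.45 + (6.246) = 29.696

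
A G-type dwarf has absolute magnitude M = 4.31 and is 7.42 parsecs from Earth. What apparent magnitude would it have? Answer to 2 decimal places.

m ≈ 3.66

m = M + 5 log₁₀ d − 5 = 4.31 + 5·0.8704 − 5 = 3.662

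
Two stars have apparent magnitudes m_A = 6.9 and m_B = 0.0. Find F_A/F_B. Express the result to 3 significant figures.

Δm = 6.9 − (0.0) = 6.9
Flux ratio = 10^(−0.4 Δm) = 10^(−0.4 × 6.9) = 10^-2.760 = 1.738×10^-3

F_A/F_B ≈ 1.74×10^-3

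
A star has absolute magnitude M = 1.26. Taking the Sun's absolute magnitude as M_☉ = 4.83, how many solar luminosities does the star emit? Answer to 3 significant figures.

L/L_☉ ≈ 26.8

M − M_☉ = 1.26 − 4.83 = -3.570
L/L_☉ = 10^(−0.4 (M − M_☉)) = 10^1.428 = 26.79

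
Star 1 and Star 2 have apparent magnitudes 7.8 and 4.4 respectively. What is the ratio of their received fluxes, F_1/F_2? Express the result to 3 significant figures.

F_1/F_2 ≈ 0.0437

Δm = 7.8 − (4.4) = 3.4
Flux ratio = 10^(−0.4 Δm) = 10^(−0.4 × 3.4) = 10^-1.360 = 0.04365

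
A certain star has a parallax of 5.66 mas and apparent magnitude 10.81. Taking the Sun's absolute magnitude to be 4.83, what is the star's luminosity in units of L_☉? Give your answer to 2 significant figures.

d = 1/p = 1000/5.66 mas = 176.7 pc
M = m − 5 log₁₀ d + 5 = 10.81 − 5·2.2472 + 5 = 4.574
M − M_☉ = 4.574 − 4.83 = -0.256
L/L_☉ = 10^(−0.4 × -0.256) = 1.266

L/L_☉ ≈ 1.3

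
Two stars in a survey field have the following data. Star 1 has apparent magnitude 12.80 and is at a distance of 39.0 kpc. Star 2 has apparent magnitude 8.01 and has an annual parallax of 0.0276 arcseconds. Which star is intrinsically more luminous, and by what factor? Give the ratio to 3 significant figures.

Star 1 is more luminous, by a factor of 14100.

Star 1: d = 39.0 kpc = 39000 pc
Star 1: M = m − 5 log₁₀ d + 5 = 12.80 − 5·4.5911 + 5 = -5.155
Star 2: d = 1/p = 1/0.0276″ = 36.23 pc
Star 2: M = m − 5 log₁₀ d + 5 = 8.01 − 5·1.5591 + 5 = 5.215
ΔM = M_1 − M_2 = -5.155 − (5.215) = -10.370; smaller M is more luminous → Star 1.
L ratio = 10^(0.4 |ΔM|) = 10^4.148 = 14060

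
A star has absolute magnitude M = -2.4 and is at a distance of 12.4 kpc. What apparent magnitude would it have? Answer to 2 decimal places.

d = 12.4 kpc = 12400 pc
m = M + 5 log₁₀ d − 5 = -2.4 + 5·4.0934 − 5 = 13.067

m ≈ 13.07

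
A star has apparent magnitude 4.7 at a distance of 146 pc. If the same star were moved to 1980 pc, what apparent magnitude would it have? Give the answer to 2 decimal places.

Flux ∝ 1/d², so Δm = 5 log₁₀(d₂/d₁) = 5 log₁₀(1980/146) = 5.662
m₂ = m₁ + Δm = 4.7 + (5.662) = 10.362

m ≈ 10.36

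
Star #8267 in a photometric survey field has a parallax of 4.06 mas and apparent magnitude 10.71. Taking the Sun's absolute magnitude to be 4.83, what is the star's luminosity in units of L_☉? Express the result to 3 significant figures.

d = 1/p = 1000/4.06 mas = 246.3 pc
M = m − 5 log₁₀ d + 5 = 10.71 − 5·2.3915 + 5 = 3.753
M − M_☉ = 3.753 − 4.83 = -1.077
L/L_☉ = 10^(−0.4 × -1.077) = 2.697

L/L_☉ ≈ 2.70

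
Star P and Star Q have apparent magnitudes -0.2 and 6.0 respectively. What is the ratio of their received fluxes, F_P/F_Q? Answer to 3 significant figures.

Δm = -0.2 − (6.0) = -6.2
Flux ratio = 10^(−0.4 Δm) = 10^(−0.4 × -6.2) = 10^2.480 = 302.0

F_P/F_Q ≈ 302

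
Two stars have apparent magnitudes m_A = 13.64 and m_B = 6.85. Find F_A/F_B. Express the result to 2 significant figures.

F_A/F_B ≈ 1.9×10^-3

Δm = 13.64 − (6.85) = 6.79
Flux ratio = 10^(−0.4 Δm) = 10^(−0.4 × 6.79) = 10^-2.716 = 1.923×10^-3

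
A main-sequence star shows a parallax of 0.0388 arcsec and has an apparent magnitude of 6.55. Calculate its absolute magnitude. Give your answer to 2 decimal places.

d = 1/p = 1/0.0388″ = 25.77 pc
5 log₁₀(d/10 pc) = 5 log₁₀(25.77) − 5 = 2.056
M = m − 5 log₁₀(d/10) = 6.55 − 2.056 = 4.494

M ≈ 4.49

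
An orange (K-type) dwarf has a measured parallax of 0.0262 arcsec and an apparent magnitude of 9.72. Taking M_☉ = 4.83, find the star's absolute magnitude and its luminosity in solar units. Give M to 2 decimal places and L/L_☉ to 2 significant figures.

d = 1/p = 1/0.0262″ = 38.17 pc
M = m − 5 log₁₀ d + 5 = 9.72 − 5·1.5817 + 5 = 6.812
M − M_☉ = 6.812 − 4.83 = 1.982
L/L_☉ = 10^(−0.4 × 1.982) = 0.1612

M ≈ 6.81; L/L_☉ ≈ 0.16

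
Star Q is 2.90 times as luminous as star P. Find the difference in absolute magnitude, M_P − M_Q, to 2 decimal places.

Pogson: ΔM = −2.5 log₁₀(ratio) = −2.5 log₁₀(2.90) = −2.5 × 0.4624 = -1.156
Star Q is brighter so has the smaller magnitude: M_P − M_Q is positive.

M_P − M_Q ≈ 1.16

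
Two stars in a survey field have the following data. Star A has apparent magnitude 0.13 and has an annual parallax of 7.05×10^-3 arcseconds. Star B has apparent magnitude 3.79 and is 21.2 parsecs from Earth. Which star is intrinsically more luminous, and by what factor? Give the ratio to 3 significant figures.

Star A is more luminous, by a factor of 1300.

Star A: d = 1/p = 1/7.05×10^-3″ = 141.8 pc
Star A: M = m − 5 log₁₀ d + 5 = 0.13 − 5·2.1518 + 5 = -5.629
Star B: M = m − 5 log₁₀ d + 5 = 3.79 − 5·1.3263 + 5 = 2.158
ΔM = M_A − M_B = -5.629 − (2.158) = -7.787; smaller M is more luminous → Star A.
L ratio = 10^(0.4 |ΔM|) = 10^3.115 = 1303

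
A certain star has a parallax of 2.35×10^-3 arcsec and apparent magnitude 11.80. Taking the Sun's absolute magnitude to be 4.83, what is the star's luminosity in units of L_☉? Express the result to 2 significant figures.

L/L_☉ ≈ 3.0

d = 1/p = 1/2.35×10^-3″ = 425.5 pc
M = m − 5 log₁₀ d + 5 = 11.80 − 5·2.6289 + 5 = 3.655
M − M_☉ = 3.655 − 4.83 = -1.175
L/L_☉ = 10^(−0.4 × -1.175) = 2.950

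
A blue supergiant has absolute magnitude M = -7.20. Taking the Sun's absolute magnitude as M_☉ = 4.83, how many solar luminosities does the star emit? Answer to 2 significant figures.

L/L_☉ ≈ 65000

M − M_☉ = -7.20 − 4.83 = -12.030
L/L_☉ = 10^(−0.4 (M − M_☉)) = 10^4.812 = 64860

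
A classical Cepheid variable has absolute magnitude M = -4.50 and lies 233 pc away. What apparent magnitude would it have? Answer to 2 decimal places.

m ≈ 2.34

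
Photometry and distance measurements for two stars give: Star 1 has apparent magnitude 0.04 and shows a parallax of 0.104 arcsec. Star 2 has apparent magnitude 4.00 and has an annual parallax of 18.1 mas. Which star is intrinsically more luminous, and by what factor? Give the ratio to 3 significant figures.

Star 1 is more luminous, by a factor of 1.16.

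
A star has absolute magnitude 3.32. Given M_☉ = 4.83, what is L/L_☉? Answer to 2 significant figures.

M − M_☉ = 3.32 − 4.83 = -1.510
L/L_☉ = 10^(−0.4 (M − M_☉)) = 10^0.604 = 4.018

L/L_☉ ≈ 4.0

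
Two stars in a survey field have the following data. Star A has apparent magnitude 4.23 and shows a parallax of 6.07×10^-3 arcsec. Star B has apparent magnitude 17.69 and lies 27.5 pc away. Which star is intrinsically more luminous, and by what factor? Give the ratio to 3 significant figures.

Star A is more luminous, by a factor of 8.69×10^6.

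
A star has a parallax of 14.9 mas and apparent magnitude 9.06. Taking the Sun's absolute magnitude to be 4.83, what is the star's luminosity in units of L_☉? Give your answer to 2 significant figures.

d = 1/p = 1000/14.9 mas = 67.11 pc
M = m − 5 log₁₀ d + 5 = 9.06 − 5·1.8268 + 5 = 4.926
M − M_☉ = 4.926 − 4.83 = 0.096
L/L_☉ = 10^(−0.4 × 0.096) = 0.9154

L/L_☉ ≈ 0.92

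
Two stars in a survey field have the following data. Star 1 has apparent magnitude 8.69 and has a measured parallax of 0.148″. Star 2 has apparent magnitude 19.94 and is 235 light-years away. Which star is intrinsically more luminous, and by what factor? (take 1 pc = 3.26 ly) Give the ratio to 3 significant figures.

Star 1 is more luminous, by a factor of 278.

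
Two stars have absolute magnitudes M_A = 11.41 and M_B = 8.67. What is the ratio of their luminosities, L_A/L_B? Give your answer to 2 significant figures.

ΔM = M_A − M_B = 2.74
L_A/L_B = 10^(−0.4 ΔM) = 10^-1.096 = 0.08017

L_A/L_B ≈ 0.080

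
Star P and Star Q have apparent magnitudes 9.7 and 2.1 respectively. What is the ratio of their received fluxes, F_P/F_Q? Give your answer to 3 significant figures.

F_P/F_Q ≈ 9.12×10^-4

Δm = 9.7 − (2.1) = 7.6
Flux ratio = 10^(−0.4 Δm) = 10^(−0.4 × 7.6) = 10^-3.040 = 9.120×10^-4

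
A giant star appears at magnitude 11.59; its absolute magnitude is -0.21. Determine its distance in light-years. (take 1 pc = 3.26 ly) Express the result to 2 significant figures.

d ≈ 7500 ly

Distance modulus: m − M = 11.59 − (-0.21) = 11.800
m − M = 5 log₁₀ d − 5
log₁₀ d = (m − M)/5 + 1 = 3.3600
d = 10^3.3600 = 2291 pc
= 7468 ly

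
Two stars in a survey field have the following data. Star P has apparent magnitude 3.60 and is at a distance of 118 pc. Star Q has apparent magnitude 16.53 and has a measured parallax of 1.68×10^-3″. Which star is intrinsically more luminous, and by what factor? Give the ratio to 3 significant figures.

Star P is more luminous, by a factor of 5840.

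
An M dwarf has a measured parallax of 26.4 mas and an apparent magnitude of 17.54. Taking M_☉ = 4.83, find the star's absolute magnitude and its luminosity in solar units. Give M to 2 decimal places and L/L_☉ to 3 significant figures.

d = 1/p = 1000/26.4 mas = 37.88 pc
M = m − 5 log₁₀ d + 5 = 17.54 − 5·1.5784 + 5 = 14.648
M − M_☉ = 14.648 − 4.83 = 9.818
L/L_☉ = 10^(−0.4 × 9.818) = 1.182×10^-4

M ≈ 14.65; L/L_☉ ≈ 1.18×10^-4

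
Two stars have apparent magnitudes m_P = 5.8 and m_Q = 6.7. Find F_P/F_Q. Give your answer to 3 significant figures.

Δm = 5.8 − (6.7) = -0.9
Flux ratio = 10^(−0.4 Δm) = 10^(−0.4 × -0.9) = 10^0.360 = 2.291

F_P/F_Q ≈ 2.29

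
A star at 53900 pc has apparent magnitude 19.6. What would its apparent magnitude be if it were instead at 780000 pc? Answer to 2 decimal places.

m ≈ 25.40

Flux ∝ 1/d², so Δm = 5 log₁₀(d₂/d₁) = 5 log₁₀(780000/53900) = 5.803
m₂ = m₁ + Δm = 19.6 + (5.803) = 25.403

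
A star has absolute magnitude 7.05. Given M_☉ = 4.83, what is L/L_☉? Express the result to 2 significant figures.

M − M_☉ = 7.05 − 4.83 = 2.220
L/L_☉ = 10^(−0.4 (M − M_☉)) = 10^-0.888 = 0.1294

L/L_☉ ≈ 0.13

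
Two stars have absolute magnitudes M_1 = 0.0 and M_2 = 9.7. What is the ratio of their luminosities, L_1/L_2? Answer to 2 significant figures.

L_1/L_2 ≈ 7600

ΔM = M_1 − M_2 = -9.7
L_1/L_2 = 10^(−0.4 ΔM) = 10^3.880 = 7586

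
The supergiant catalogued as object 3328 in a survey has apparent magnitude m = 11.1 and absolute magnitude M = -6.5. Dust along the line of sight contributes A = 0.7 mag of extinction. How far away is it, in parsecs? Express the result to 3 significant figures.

m − M = 5 log₁₀(d/10 pc) + A  ⇒  11.1 − (-6.5) − 0.7 = 5 log₁₀(d/10)
16.900 = 5 log₁₀(d/10)
log₁₀ d = (m − M − A)/5 + 1 = 4.3800
d = 10^4.3800 = 23990 pc

d ≈ 24000 pc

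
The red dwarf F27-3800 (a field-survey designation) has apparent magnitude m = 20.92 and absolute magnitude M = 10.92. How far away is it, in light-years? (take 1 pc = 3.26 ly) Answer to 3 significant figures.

d ≈ 3260 ly

Distance modulus: m − M = 20.92 − (10.92) = 10.000
m − M = 5 log₁₀ d − 5
log₁₀ d = (m − M)/5 + 1 = 3.0000
d = 10^3.0000 = 1000 pc
= 3260 ly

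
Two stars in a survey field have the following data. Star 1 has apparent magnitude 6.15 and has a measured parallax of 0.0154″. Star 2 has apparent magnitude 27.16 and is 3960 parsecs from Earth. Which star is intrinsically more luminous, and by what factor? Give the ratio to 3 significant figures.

Star 1 is more luminous, by a factor of 68200.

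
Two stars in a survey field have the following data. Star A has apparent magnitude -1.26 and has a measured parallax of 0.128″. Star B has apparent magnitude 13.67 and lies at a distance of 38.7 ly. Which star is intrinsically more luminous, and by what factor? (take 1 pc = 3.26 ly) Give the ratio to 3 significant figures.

Star A is more luminous, by a factor of 406000.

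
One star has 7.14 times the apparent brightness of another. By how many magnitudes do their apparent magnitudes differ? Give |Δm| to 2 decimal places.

|Δm| ≈ 2.13

Pogson: Δm = −2.5 log₁₀(ratio) = −2.5 log₁₀(7.14) = −2.5 × 0.8537 = -2.134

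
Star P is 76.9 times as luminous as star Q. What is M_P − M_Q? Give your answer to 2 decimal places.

Pogson: ΔM = −2.5 log₁₀(ratio) = −2.5 log₁₀(76.9) = −2.5 × 1.8859 = -4.715
Star P is brighter, so it has the smaller magnitude: the difference is negative.

M_P − M_Q ≈ -4.71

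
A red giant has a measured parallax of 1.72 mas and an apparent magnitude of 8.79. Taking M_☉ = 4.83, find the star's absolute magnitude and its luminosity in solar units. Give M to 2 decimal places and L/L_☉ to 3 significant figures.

M ≈ -0.03; L/L_☉ ≈ 88.1

d = 1/p = 1000/1.72 mas = 581.4 pc
M = m − 5 log₁₀ d + 5 = 8.79 − 5·2.7645 + 5 = -0.032
M − M_☉ = -0.032 − 4.83 = -4.862
L/L_☉ = 10^(−0.4 × -4.862) = 88.09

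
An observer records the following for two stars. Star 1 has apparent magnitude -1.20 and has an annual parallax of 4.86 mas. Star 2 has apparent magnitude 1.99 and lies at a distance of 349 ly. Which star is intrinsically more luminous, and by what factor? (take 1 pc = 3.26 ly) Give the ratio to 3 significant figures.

Star 1 is more luminous, by a factor of 69.7.

Star 1: p = 4.86 mas = 4.86×10^-3″ → d = 1/p = 205.8 pc
Star 1: M = m − 5 log₁₀ d + 5 = -1.20 − 5·2.3134 + 5 = -7.767
Star 2: d = 349 ly / 3.26 = 107.1 pc
Star 2: M = m − 5 log₁₀ d + 5 = 1.99 − 5·2.0296 + 5 = -3.158
ΔM = M_1 − M_2 = -7.767 − (-3.158) = -4.609; smaller M is more luminous → Star 1.
L ratio = 10^(0.4 |ΔM|) = 10^1.844 = 69.74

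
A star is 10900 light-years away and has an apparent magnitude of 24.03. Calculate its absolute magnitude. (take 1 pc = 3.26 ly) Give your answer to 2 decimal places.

M ≈ 11.41

d = 10900 ly / 3.26 = 3344 pc
5 log₁₀(d/10 pc) = 5 log₁₀(3344) − 5 = 12.621
M = m − 5 log₁₀(d/10) = 24.03 − 12.621 = 11.409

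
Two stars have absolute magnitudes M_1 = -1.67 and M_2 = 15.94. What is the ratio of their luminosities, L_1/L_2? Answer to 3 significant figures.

ΔM = M_1 − M_2 = -17.61
L_1/L_2 = 10^(−0.4 ΔM) = 10^7.044 = 1.107×10^7

L_1/L_2 ≈ 1.11×10^7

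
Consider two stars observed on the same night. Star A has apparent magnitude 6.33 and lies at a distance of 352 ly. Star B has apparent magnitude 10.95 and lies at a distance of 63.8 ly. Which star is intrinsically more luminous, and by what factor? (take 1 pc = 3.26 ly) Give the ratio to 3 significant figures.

Star A is more luminous, by a factor of 2150.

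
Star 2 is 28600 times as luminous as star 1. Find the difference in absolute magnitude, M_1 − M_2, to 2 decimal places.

M_1 − M_2 ≈ 11.14

Pogson: ΔM = −2.5 log₁₀(ratio) = −2.5 log₁₀(28600) = −2.5 × 4.4564 = -11.141
Star 2 is brighter so has the smaller magnitude: M_1 − M_2 is positive.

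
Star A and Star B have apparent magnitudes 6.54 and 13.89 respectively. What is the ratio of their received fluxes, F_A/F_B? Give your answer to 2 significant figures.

Δm = 6.54 − (13.89) = -7.35
Flux ratio = 10^(−0.4 Δm) = 10^(−0.4 × -7.35) = 10^2.940 = 871.0

F_A/F_B ≈ 870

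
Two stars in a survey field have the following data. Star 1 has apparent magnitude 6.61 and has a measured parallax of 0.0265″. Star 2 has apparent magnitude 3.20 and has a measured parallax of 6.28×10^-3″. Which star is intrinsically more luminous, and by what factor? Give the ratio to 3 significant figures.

Star 1: d = 1/p = 1/0.0265″ = 37.74 pc
Star 1: M = m − 5 log₁₀ d + 5 = 6.61 − 5·1.5768 + 5 = 3.726
Star 2: d = 1/p = 1/6.28×10^-3″ = 159.2 pc
Star 2: M = m − 5 log₁₀ d + 5 = 3.20 − 5·2.2020 + 5 = -2.810
ΔM = M_1 − M_2 = 3.726 − (-2.810) = 6.536; smaller M is more luminous → Star 2.
L ratio = 10^(0.4 |ΔM|) = 10^2.615 = 411.7

Star 2 is more luminous, by a factor of 412.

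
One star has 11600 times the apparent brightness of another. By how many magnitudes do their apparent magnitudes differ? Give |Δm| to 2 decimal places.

|Δm| ≈ 10.16

Pogson: Δm = −2.5 log₁₀(ratio) = −2.5 log₁₀(11600) = −2.5 × 4.0645 = -10.161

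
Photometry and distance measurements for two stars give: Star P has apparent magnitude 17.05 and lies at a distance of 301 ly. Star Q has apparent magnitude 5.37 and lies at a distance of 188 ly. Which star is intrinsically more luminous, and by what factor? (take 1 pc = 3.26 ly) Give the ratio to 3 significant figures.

Star Q is more luminous, by a factor of 18300.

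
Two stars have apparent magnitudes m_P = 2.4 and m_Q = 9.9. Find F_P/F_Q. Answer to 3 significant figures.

F_P/F_Q ≈ 1000

Δm = 2.4 − (9.9) = -7.5
Flux ratio = 10^(−0.4 Δm) = 10^(−0.4 × -7.5) = 10^3.000 = 1000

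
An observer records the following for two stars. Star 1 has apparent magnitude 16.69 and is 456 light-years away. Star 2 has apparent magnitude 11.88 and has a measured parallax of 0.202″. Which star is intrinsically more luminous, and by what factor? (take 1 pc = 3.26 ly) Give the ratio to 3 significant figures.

Star 1 is more luminous, by a factor of 9.51.

Star 1: d = 456 ly / 3.26 = 139.9 pc
Star 1: M = m − 5 log₁₀ d + 5 = 16.69 − 5·2.1457 + 5 = 10.961
Star 2: d = 1/p = 1/0.202″ = 4.950 pc
Star 2: M = m − 5 log₁₀ d + 5 = 11.88 − 5·0.6946 + 5 = 13.407
ΔM = M_1 − M_2 = 10.961 − (13.407) = -2.445; smaller M is more luminous → Star 1.
L ratio = 10^(0.4 |ΔM|) = 10^0.978 = 9.510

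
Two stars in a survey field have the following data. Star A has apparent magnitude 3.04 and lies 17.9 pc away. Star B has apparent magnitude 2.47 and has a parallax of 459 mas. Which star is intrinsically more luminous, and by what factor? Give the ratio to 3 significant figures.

Star A: M = m − 5 log₁₀ d + 5 = 3.04 − 5·1.2529 + 5 = 1.776
Star B: p = 459 mas = 0.459″ → d = 1/p = 2.179 pc
Star B: M = m − 5 log₁₀ d + 5 = 2.47 − 5·0.3382 + 5 = 5.779
ΔM = M_A − M_B = 1.776 − (5.779) = -4.003; smaller M is more luminous → Star A.
L ratio = 10^(0.4 |ΔM|) = 10^1.601 = 39.93

Star A is more luminous, by a factor of 39.9.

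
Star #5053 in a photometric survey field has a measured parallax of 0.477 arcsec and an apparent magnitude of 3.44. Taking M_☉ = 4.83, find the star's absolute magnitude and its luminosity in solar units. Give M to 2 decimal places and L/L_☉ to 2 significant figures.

d = 1/p = 1/0.477″ = 2.096 pc
M = m − 5 log₁₀ d + 5 = 3.44 − 5·0.3215 + 5 = 6.833
M − M_☉ = 6.833 − 4.83 = 2.003
L/L_☉ = 10^(−0.4 × 2.003) = 0.1581

M ≈ 6.83; L/L_☉ ≈ 0.16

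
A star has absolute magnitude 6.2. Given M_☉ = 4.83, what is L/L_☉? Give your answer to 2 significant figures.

M − M_☉ = 6.2 − 4.83 = 1.370
L/L_☉ = 10^(−0.4 (M − M_☉)) = 10^-0.548 = 0.2831

L/L_☉ ≈ 0.28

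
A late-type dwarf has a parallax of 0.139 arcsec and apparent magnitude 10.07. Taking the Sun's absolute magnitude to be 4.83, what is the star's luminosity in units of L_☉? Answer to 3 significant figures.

d = 1/p = 1/0.139″ = 7.194 pc
M = m − 5 log₁₀ d + 5 = 10.07 − 5·0.8570 + 5 = 10.785
M − M_☉ = 10.785 − 4.83 = 5.955
L/L_☉ = 10^(−0.4 × 5.955) = 4.149×10^-3

L/L_☉ ≈ 4.15×10^-3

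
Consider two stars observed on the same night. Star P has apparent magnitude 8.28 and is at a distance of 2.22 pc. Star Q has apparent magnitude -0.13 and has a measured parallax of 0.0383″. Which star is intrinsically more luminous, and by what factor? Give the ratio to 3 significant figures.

Star P: M = m − 5 log₁₀ d + 5 = 8.28 − 5·0.3464 + 5 = 11.548
Star Q: d = 1/p = 1/0.0383″ = 26.11 pc
Star Q: M = m − 5 log₁₀ d + 5 = -0.13 − 5·1.4168 + 5 = -2.214
ΔM = M_P − M_Q = 11.548 − (-2.214) = 13.762; smaller M is more luminous → Star Q.
L ratio = 10^(0.4 |ΔM|) = 10^5.505 = 319800

Star Q is more luminous, by a factor of 320000.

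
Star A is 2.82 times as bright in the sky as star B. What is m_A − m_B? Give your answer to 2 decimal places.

Pogson: Δm = −2.5 log₁₀(ratio) = −2.5 log₁₀(2.82) = −2.5 × 0.4502 = -1.126
Star A is brighter, so it has the smaller magnitude: the difference is negative.

m_A − m_B ≈ -1.13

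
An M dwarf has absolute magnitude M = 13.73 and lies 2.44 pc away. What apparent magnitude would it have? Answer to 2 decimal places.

m ≈ 10.67

m = M + 5 log₁₀ d − 5 = 13.73 + 5·0.3874 − 5 = 10.667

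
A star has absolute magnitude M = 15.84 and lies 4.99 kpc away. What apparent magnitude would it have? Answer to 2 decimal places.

m ≈ 29.33

d = 4.99 kpc = 4990 pc
m = M + 5 log₁₀ d − 5 = 15.84 + 5·3.6981 − 5 = 29.331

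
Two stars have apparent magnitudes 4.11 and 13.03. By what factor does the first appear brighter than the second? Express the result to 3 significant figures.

3700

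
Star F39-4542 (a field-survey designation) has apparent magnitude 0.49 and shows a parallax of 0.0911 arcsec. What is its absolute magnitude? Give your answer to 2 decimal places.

d = 1/p = 1/0.0911″ = 10.98 pc
5 log₁₀(d/10 pc) = 5 log₁₀(10.98) − 5 = 0.202
M = m − 5 log₁₀(d/10) = 0.49 − 0.202 = 0.288

M ≈ 0.29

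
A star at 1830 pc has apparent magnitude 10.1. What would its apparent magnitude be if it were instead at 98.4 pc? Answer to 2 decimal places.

Flux ∝ 1/d², so Δm = 5 log₁₀(d₂/d₁) = 5 log₁₀(98.4/1830) = -6.347
m₂ = m₁ + Δm = 10.1 + (-6.347) = 3.753

m ≈ 3.75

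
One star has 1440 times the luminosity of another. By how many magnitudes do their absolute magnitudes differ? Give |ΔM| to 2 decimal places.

|ΔM| ≈ 7.90

Pogson: ΔM = −2.5 log₁₀(ratio) = −2.5 log₁₀(1440) = −2.5 × 3.1584 = -7.896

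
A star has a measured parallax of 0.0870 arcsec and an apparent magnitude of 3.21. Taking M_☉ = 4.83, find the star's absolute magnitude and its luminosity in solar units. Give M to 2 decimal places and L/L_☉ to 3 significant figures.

M ≈ 2.91; L/L_☉ ≈ 5.87

d = 1/p = 1/0.0870″ = 11.49 pc
M = m − 5 log₁₀ d + 5 = 3.21 − 5·1.0605 + 5 = 2.908
M − M_☉ = 2.908 − 4.83 = -1.922
L/L_☉ = 10^(−0.4 × -1.922) = 5.874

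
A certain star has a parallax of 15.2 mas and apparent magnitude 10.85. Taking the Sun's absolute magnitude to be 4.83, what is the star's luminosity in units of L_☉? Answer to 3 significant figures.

L/L_☉ ≈ 0.169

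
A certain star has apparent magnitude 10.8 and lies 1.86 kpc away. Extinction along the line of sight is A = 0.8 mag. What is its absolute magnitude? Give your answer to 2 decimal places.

M ≈ -1.35

d = 1.86 kpc = 1860 pc
5 log₁₀(d/10 pc) = 5 log₁₀(1860) − 5 = 11.348
M = m − 5 log₁₀(d/10) − A = 10.8 − 11.348 − 0.8 = -1.348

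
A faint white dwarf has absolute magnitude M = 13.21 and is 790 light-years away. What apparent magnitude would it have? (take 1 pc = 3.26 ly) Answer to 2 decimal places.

m ≈ 20.13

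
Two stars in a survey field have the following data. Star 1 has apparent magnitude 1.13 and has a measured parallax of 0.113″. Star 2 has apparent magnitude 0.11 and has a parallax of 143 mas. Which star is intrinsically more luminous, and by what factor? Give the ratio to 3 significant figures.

Star 2 is more luminous, by a factor of 1.60.

Star 1: d = 1/p = 1/0.113″ = 8.850 pc
Star 1: M = m − 5 log₁₀ d + 5 = 1.13 − 5·0.9469 + 5 = 1.395
Star 2: p = 143 mas = 0.143″ → d = 1/p = 6.993 pc
Star 2: M = m − 5 log₁₀ d + 5 = 0.11 − 5·0.8447 + 5 = 0.887
ΔM = M_1 − M_2 = 1.395 − (0.887) = 0.509; smaller M is more luminous → Star 2.
L ratio = 10^(0.4 |ΔM|) = 10^0.203 = 1.598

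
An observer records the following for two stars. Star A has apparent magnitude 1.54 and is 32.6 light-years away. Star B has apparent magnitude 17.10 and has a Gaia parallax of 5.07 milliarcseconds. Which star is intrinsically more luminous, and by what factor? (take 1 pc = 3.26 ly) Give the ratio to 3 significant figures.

Star A: d = 32.6 ly / 3.26 = 10.00 pc
Star A: M = m − 5 log₁₀ d + 5 = 1.54 − 5·1.0000 + 5 = 1.540
Star B: p = 5.07 mas = 5.07×10^-3″ → d = 1/p = 197.2 pc
Star B: M = m − 5 log₁₀ d + 5 = 17.10 − 5·2.2950 + 5 = 10.625
ΔM = M_A − M_B = 1.540 − (10.625) = -9.085; smaller M is more luminous → Star A.
L ratio = 10^(0.4 |ΔM|) = 10^3.634 = 4305

Star A is more luminous, by a factor of 4310.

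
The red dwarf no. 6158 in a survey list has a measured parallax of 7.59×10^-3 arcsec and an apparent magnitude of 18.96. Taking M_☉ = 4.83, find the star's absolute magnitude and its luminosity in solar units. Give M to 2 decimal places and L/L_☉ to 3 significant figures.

d = 1/p = 1/7.59×10^-3″ = 131.8 pc
M = m − 5 log₁₀ d + 5 = 18.96 − 5·2.1198 + 5 = 13.361
M − M_☉ = 13.361 − 4.83 = 8.531
L/L_☉ = 10^(−0.4 × 8.531) = 3.868×10^-4

M ≈ 13.36; L/L_☉ ≈ 3.87×10^-4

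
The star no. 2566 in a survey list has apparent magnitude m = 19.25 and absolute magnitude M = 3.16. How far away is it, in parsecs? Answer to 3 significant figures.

d ≈ 16500 pc

μ = m − M = 16.090
m − M = 5 log₁₀ d − 5
log₁₀ d = (m − M)/5 + 1 = 4.2180
d = 10^4.2180 = 16520 pc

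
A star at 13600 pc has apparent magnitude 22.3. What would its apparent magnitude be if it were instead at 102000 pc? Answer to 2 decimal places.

m ≈ 26.68

Flux ∝ 1/d², so Δm = 5 log₁₀(d₂/d₁) = 5 log₁₀(102000/13600) = 4.375
m₂ = m₁ + Δm = 22.3 + (4.375) = 26.675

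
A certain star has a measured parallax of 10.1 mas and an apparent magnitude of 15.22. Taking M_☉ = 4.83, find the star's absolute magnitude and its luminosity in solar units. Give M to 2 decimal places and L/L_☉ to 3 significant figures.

M ≈ 10.24; L/L_☉ ≈ 6.84×10^-3

d = 1/p = 1000/10.1 mas = 99.01 pc
M = m − 5 log₁₀ d + 5 = 15.22 − 5·1.9957 + 5 = 10.242
M − M_☉ = 10.242 − 4.83 = 5.412
L/L_☉ = 10^(−0.4 × 5.412) = 6.845×10^-3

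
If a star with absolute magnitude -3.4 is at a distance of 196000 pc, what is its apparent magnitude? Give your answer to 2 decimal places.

m ≈ 18.06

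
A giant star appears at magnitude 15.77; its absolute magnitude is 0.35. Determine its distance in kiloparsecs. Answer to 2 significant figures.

μ = m − M = 15.420
m − M = 5 log₁₀ d − 5
log₁₀ d = (m − M)/5 + 1 = 4.0840
d = 10^4.0840 = 12130 pc
= 12.13 kpc

d ≈ 12 kpc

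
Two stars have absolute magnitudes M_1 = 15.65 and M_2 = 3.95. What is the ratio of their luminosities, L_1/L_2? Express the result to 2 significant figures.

ΔM = M_1 − M_2 = 11.70
L_1/L_2 = 10^(−0.4 ΔM) = 10^-4.680 = 2.089×10^-5

L_1/L_2 ≈ 2.1×10^-5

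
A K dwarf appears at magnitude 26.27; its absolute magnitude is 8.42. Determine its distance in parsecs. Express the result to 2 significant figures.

μ = m − M = 17.850
m − M = 5 log₁₀ d − 5
log₁₀ d = (m − M)/5 + 1 = 4.5700
d = 10^4.5700 = 37150 pc

d ≈ 37000 pc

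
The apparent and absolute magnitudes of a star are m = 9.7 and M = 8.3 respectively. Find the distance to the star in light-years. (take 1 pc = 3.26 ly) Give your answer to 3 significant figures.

d ≈ 62.1 ly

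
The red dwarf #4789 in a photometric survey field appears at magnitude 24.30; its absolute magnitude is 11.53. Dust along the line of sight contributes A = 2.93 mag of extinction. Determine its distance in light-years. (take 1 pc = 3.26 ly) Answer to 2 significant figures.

d ≈ 3000 ly

m − M = 5 log₁₀(d/10 pc) + A  ⇒  24.30 − (11.53) − 2.93 = 5 log₁₀(d/10)
9.840 = 5 log₁₀(d/10)
log₁₀ d = (m − M − A)/5 + 1 = 2.9680
d = 10^2.9680 = 929.0 pc
= 3028 ly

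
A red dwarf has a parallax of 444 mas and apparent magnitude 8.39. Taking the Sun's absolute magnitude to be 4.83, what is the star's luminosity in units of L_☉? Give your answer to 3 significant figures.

L/L_☉ ≈ 1.91×10^-3

d = 1/p = 1000/444 mas = 2.252 pc
M = m − 5 log₁₀ d + 5 = 8.39 − 5·0.3526 + 5 = 11.627
M − M_☉ = 11.627 − 4.83 = 6.797
L/L_☉ = 10^(−0.4 × 6.797) = 1.911×10^-3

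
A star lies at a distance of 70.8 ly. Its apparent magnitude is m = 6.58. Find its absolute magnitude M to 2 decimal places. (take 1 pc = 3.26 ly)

d = 70.8 ly / 3.26 = 21.72 pc
5 log₁₀(d/10 pc) = 5 log₁₀(21.72) − 5 = 1.684
M = m − 5 log₁₀(d/10) = 6.58 − 1.684 = 4.896

M ≈ 4.90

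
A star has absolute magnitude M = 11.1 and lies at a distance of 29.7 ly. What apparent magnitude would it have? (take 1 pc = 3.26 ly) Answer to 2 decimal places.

d = 29.7 ly / 3.26 = 9.110 pc
m = M + 5 log₁₀ d − 5 = 11.1 + 5·0.9595 − 5 = 10.898

m ≈ 10.90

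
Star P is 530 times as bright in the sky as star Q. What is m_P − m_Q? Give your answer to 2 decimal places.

Pogson: Δm = −2.5 log₁₀(ratio) = −2.5 log₁₀(530) = −2.5 × 2.7243 = -6.811
Star P is brighter, so it has the smaller magnitude: the difference is negative.

m_P − m_Q ≈ -6.81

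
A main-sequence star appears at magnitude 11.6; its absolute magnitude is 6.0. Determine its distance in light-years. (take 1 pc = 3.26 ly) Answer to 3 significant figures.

d ≈ 430 ly

Distance modulus: m − M = 11.6 − (6.0) = 5.600
m − M = 5 log₁₀ d − 5
log₁₀ d = (m − M)/5 + 1 = 2.1200
d = 10^2.1200 = 131.8 pc
= 429.8 ly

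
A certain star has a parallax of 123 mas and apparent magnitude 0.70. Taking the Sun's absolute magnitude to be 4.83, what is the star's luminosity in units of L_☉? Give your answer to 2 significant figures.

L/L_☉ ≈ 30

d = 1/p = 1000/123 mas = 8.130 pc
M = m − 5 log₁₀ d + 5 = 0.70 − 5·0.9101 + 5 = 1.150
M − M_☉ = 1.150 − 4.83 = -3.680
L/L_☉ = 10^(−0.4 × -3.680) = 29.66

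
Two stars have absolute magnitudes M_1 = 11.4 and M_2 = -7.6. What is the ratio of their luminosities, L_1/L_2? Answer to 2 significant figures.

L_1/L_2 ≈ 2.5×10^-8

ΔM = M_1 − M_2 = 19.0
L_1/L_2 = 10^(−0.4 ΔM) = 10^-7.600 = 2.512×10^-8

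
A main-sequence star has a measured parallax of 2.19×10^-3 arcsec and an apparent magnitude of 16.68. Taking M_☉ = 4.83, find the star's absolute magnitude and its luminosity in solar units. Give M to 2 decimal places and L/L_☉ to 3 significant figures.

d = 1/p = 1/2.19×10^-3″ = 456.6 pc
M = m − 5 log₁₀ d + 5 = 16.68 − 5·2.6596 + 5 = 8.382
M − M_☉ = 8.382 − 4.83 = 3.552
L/L_☉ = 10^(−0.4 × 3.552) = 0.03794

M ≈ 8.38; L/L_☉ ≈ 0.0379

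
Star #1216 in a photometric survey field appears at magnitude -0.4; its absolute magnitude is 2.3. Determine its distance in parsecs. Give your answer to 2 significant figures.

Distance modulus: m − M = -0.4 − (2.3) = -2.700
m − M = 5 log₁₀ d − 5
log₁₀ d = (m − M)/5 + 1 = 0.4600
d = 10^0.4600 = 2.884 pc

d ≈ 2.9 pc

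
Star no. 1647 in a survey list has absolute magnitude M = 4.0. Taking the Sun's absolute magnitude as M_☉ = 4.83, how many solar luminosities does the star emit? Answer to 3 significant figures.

L/L_☉ ≈ 2.15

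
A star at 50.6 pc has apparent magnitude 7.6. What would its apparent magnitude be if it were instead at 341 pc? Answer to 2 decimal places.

m ≈ 11.74

Flux ∝ 1/d², so Δm = 5 log₁₀(d₂/d₁) = 5 log₁₀(341/50.6) = 4.143
m₂ = m₁ + Δm = 7.6 + (4.143) = 11.743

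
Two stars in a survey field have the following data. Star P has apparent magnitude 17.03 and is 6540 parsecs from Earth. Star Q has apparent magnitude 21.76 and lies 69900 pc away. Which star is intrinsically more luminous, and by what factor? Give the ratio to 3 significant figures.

Star P: M = m − 5 log₁₀ d + 5 = 17.03 − 5·3.8156 + 5 = 2.952
Star Q: M = m − 5 log₁₀ d + 5 = 21.76 − 5·4.8445 + 5 = 2.538
ΔM = M_P − M_Q = 2.952 − (2.538) = 0.414; smaller M is more luminous → Star Q.
L ratio = 10^(0.4 |ΔM|) = 10^0.166 = 1.465

Star Q is more luminous, by a factor of 1.46.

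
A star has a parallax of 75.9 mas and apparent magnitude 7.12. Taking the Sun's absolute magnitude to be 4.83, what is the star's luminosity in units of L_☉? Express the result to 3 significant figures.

L/L_☉ ≈ 0.211

d = 1/p = 1000/75.9 mas = 13.18 pc
M = m − 5 log₁₀ d + 5 = 7.12 − 5·1.1198 + 5 = 6.521
M − M_☉ = 6.521 − 4.83 = 1.691
L/L_☉ = 10^(−0.4 × 1.691) = 0.2106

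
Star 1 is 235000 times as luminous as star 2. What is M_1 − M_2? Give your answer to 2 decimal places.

Pogson: ΔM = −2.5 log₁₀(ratio) = −2.5 log₁₀(235000) = −2.5 × 5.3711 = -13.428
Star 1 is brighter, so it has the smaller magnitude: the difference is negative.

M_1 − M_2 ≈ -13.43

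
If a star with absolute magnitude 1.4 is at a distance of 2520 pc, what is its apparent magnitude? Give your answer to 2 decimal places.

m = M + 5 log₁₀ d − 5 = 1.4 + 5·3.4014 − 5 = 13.407

m ≈ 13.41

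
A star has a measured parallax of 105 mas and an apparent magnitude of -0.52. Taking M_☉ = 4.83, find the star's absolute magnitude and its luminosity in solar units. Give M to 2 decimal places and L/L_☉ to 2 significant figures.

d = 1/p = 1000/105 mas = 9.524 pc
M = m − 5 log₁₀ d + 5 = -0.52 − 5·0.9788 + 5 = -0.414
M − M_☉ = -0.414 − 4.83 = -5.244
L/L_☉ = 10^(−0.4 × -5.244) = 125.2

M ≈ -0.41; L/L_☉ ≈ 130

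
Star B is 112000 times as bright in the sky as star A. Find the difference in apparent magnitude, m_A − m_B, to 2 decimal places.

m_A − m_B ≈ 12.62

Pogson: Δm = −2.5 log₁₀(ratio) = −2.5 log₁₀(112000) = −2.5 × 5.0492 = -12.623
Star B is brighter so has the smaller magnitude: m_A − m_B is positive.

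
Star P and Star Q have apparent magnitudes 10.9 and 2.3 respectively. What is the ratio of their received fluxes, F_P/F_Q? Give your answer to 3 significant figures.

F_P/F_Q ≈ 3.63×10^-4

Δm = 10.9 − (2.3) = 8.6
Flux ratio = 10^(−0.4 Δm) = 10^(−0.4 × 8.6) = 10^-3.440 = 3.631×10^-4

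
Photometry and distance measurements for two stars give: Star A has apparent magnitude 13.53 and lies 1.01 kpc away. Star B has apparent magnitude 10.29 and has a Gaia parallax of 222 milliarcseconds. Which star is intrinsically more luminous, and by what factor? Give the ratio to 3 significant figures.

Star A is more luminous, by a factor of 2540.

Star A: d = 1.01 kpc = 1010 pc
Star A: M = m − 5 log₁₀ d + 5 = 13.53 − 5·3.0043 + 5 = 3.508
Star B: p = 222 mas = 0.222″ → d = 1/p = 4.505 pc
Star B: M = m − 5 log₁₀ d + 5 = 10.29 − 5·0.6536 + 5 = 12.022
ΔM = M_A − M_B = 3.508 − (12.022) = -8.513; smaller M is more luminous → Star A.
L ratio = 10^(0.4 |ΔM|) = 10^3.405 = 2543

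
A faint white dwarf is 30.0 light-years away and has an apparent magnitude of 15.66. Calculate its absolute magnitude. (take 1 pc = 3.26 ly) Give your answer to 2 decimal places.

M ≈ 15.84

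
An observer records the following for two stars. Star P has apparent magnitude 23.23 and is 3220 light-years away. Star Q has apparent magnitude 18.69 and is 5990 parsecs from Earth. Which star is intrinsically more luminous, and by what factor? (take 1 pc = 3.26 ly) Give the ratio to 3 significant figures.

Star P: d = 3220 ly / 3.26 = 987.7 pc
Star P: M = m − 5 log₁₀ d + 5 = 23.23 − 5·2.9946 + 5 = 13.257
Star Q: M = m − 5 log₁₀ d + 5 = 18.69 − 5·3.7774 + 5 = 4.803
ΔM = M_P − M_Q = 13.257 − (4.803) = 8.454; smaller M is more luminous → Star Q.
L ratio = 10^(0.4 |ΔM|) = 10^3.382 = 2408

Star Q is more luminous, by a factor of 2410.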